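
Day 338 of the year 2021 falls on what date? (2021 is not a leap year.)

January has 31 days (338 − 31 = 307 remain).
February has 28 days (307 − 28 = 279 remain).
March has 31 days (279 − 31 = 248 remain).
April has 30 days (248 − 30 = 218 remain).
May has 31 days (218 − 31 = 187 remain).
June has 30 days (187 − 30 = 157 remain).
July has 31 days (157 − 31 = 126 remain).
August has 31 days (126 − 31 = 95 remain).
September has 30 days (95 − 30 = 65 remain).
October has 31 days (65 − 31 = 34 remain).
November has 30 days (34 − 30 = 4 remain).
4 into December → December 4.

2021-12-04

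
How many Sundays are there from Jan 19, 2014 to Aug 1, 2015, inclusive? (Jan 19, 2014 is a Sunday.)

80

Jan 19, 2014 is a Sunday; the first Sunday on or after it is Jan 19, 2014.
From Jan 19, 2014 to Aug 1, 2015: 346 + 213 = 559 days (rest of 2014, to Aug 1, 2015 in 2015).
559 ÷ 7 = 79 full weeks with remainder 6, so 79 more Sundays after the first → 80.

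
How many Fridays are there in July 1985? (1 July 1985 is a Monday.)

4

1 July 1985 is a Monday; the first Friday on or after it is 5 July 1985 (4 days later).
From 5 July 1985 to 31 July 1985 is 31 − 5 = 26 days.
26 ÷ 7 = 3 full weeks with remainder 5, so 3 more Fridays after the first → 4.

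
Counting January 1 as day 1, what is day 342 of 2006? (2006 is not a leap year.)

December 8, 2006

January has 31 days (342 − 31 = 311 remain).
February has 28 days (311 − 28 = 283 remain).
March has 31 days (283 − 31 = 252 remain).
April has 30 days (252 − 30 = 222 remain).
May has 31 days (222 − 31 = 191 remain).
June has 30 days (191 − 30 = 161 remain).
July has 31 days (161 − 31 = 130 remain).
August has 31 days (130 − 31 = 99 remain).
September has 30 days (99 − 30 = 69 remain).
October has 31 days (69 − 31 = 38 remain).
November has 30 days (38 − 30 = 8 remain).
8 into December → December 8.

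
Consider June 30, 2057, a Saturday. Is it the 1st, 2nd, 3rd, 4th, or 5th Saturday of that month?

5th

Day 30 falls in week ⌈30/7⌉ of the month.
Days 1–7 hold the 1st Saturday, 8–14 the 2nd, 15–21 the 3rd, 22–28 the 4th, 29–31 the 5th.
30 is in the range for the 5th.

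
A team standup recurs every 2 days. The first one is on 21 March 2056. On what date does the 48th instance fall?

The 48th occurrence is 47 intervals after the first: 47 × 2 = 94 days after 21 March 2056.
March has 31 days — 10 days to the end of March leaves 84.
April has 30 days (54 left).
May has 31 days (23 left).
23 days into June → 23 June 2056.

23 June 2056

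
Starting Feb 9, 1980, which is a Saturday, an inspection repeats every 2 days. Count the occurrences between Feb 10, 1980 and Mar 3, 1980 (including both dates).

Occurrences land 2·i days after Feb 9, 1980 for i = 0, 1, 2, …
Feb 10, 1980 is 1 day after the start; 1 ÷ 2 = 0 remainder 1; since the remainder is 1, round up to i = 1. First occurrence in the window: #2 on Feb 11, 1980 (1×2 = 2 days in).
Mar 3, 1980 is 23 days after the start; 23 ÷ 2 = 11 remainder 1. Last occurrence in the window: #12 on Mar 2, 1980.
Occurrences #2 through #12: 11 in total.

11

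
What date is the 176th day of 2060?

January has 31 days (176 − 31 = 145 remain).
February has 29 days (145 − 29 = 116 remain).
March has 31 days (116 − 31 = 85 remain).
April has 30 days (85 − 30 = 55 remain).
May has 31 days (55 − 31 = 24 remain).
24 into June → June 24.

2060-06-24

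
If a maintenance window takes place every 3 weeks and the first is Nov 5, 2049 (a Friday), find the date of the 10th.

May 13, 2050

The 10th occurrence is 9 intervals after the first: 9 × 21 = 189 days after Nov 5, 2049.
Nov has 30 days — 25 days to the end of Nov leaves 164.
Dec has 31 days (133 left).
Jan has 31 days (102 left).
Feb has 28 days (74 left).
Mar has 31 days (43 left).
Apr has 30 days (13 left).
13 days into May → May 13, 2050.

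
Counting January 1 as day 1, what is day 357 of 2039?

December 23, 2039

January has 31 days (357 − 31 = 326 remain).
February has 28 days (326 − 28 = 298 remain).
March has 31 days (298 − 31 = 267 remain).
April has 30 days (267 − 30 = 237 remain).
May has 31 days (237 − 31 = 206 remain).
June has 30 days (206 − 30 = 176 remain).
July has 31 days (176 − 31 = 145 remain).
August has 31 days (145 − 31 = 114 remain).
September has 30 days (114 − 30 = 84 remain).
October has 31 days (84 − 31 = 53 remain).
November has 30 days (53 − 30 = 23 remain).
23 into December → December 23.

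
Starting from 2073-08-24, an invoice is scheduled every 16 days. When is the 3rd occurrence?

2073-09-25

The 3rd occurrence is 2 intervals after the first: 2 × 16 = 32 days after 2073-08-24.
August has 31 days — 7 days to the end of August leaves 25.
25 days into September → 2073-09-25.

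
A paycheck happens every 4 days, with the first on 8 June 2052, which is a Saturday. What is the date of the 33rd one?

14 October 2052

The 33rd occurrence is 32 intervals after the first: 32 × 4 = 128 days after 8 June 2052.
June has 30 days — 22 days to the end of June leaves 106.
July has 31 days (75 left).
August has 31 days (44 left).
September has 30 days (14 left).
14 days into October → 14 October 2052.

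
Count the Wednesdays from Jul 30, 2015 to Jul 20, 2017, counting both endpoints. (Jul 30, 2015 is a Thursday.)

103

Jul 30, 2015 is a Thursday; the first Wednesday on or after it is Aug 5, 2015 (6 days later).
From Aug 5, 2015 to Jul 20, 2017: 148 + 366 + 201 = 715 days (rest of 2015, 2016, to Jul 20, 2017 in 2017).
715 ÷ 7 = 102 full weeks with remainder 1, so 102 more Wednesdays after the first → 103.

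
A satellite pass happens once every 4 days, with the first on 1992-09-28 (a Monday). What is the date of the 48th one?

The 48th occurrence is 47 intervals after the first: 47 × 4 = 188 days after 1992-09-28.
September has 30 days — 2 days to the end of September leaves 186.
October has 31 days (155 left).
November has 30 days (125 left).
December has 31 days (94 left).
January has 31 days (63 left).
February has 28 days (35 left).
March has 31 days (4 left).
4 days into April → 1993-04-04.

1993-04-04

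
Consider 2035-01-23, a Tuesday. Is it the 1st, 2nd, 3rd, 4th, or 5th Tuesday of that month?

Day 23 falls in week ⌈23/7⌉ of the month.
Days 1–7 hold the 1st Tuesday, 8–14 the 2nd, 15–21 the 3rd, 22–28 the 4th, 29–31 the 5th.
23 is in the range for the 4th.

4th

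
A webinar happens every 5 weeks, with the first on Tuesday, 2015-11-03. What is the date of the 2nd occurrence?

2015-12-08

The 2nd occurrence is 1 interval after the first: 1 × 35 = 35 days after 2015-11-03.
November has 30 days — 27 days to the end of November leaves 8.
8 days into December → 2015-12-08.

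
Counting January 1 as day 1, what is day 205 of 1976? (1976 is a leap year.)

Jan has 31 days (205 − 31 = 174 remain).
Feb has 29 days (174 − 29 = 145 remain).
Mar has 31 days (145 − 31 = 114 remain).
Apr has 30 days (114 − 30 = 84 remain).
May has 31 days (84 − 31 = 53 remain).
Jun has 30 days (53 − 30 = 23 remain).
23 into Jul → Jul 23.

Jul 23, 1976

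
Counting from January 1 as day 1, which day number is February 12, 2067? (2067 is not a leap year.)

Days in months before February: 31 = 31.
Plus 12 days into February → day 43.

43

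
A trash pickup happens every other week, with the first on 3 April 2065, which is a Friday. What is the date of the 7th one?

26 June 2065

The 7th occurrence is 6 intervals after the first: 6 × 14 = 84 days after 3 April 2065.
April has 30 days — 27 days to the end of April leaves 57.
May has 31 days (26 left).
26 days into June → 26 June 2065.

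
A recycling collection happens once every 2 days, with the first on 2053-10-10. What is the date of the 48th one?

2054-01-12

The 48th occurrence is 47 intervals after the first: 47 × 2 = 94 days after 2053-10-10.
October has 31 days — 21 days to the end of October leaves 73.
November has 30 days (43 left).
December has 31 days (12 left).
12 days into January → 2054-01-12.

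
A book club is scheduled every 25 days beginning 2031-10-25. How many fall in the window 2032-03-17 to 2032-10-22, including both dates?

9

Occurrences land 25·i days after 2031-10-25 for i = 0, 1, 2, …
2032-03-17 is 144 days after the start; 144 ÷ 25 = 5 remainder 19; since the remainder is 19, round up to i = 6. First occurrence in the window: #7 on 2032-03-23 (6×25 = 150 days in).
2032-10-22 is 363 days after the start; 363 ÷ 25 = 14 remainder 13. Last occurrence in the window: #15 on 2032-10-09.
Occurrences #7 through #15: 9 in total.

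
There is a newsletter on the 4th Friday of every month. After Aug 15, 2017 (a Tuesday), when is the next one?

Aug 2017 starts on a Tuesday; its first Friday is the 4th, so the 4th Friday is the 25th — Aug 25, 2017.
Aug 25, 2017 is after Aug 15, 2017, so that is the next one.

Aug 25, 2017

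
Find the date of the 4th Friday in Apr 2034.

Apr 28, 2034

The first Friday of Apr 2034 is Apr 7.
The 4th Friday is 3 weeks later: 7 + 21 = 28.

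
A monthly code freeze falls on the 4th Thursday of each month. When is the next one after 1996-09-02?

1996-09-26

September 1996 starts on a Sunday; its first Thursday is the 5th, so the 4th Thursday is the 26th — 1996-09-26.
1996-09-26 is after 1996-09-02, so that is the next one.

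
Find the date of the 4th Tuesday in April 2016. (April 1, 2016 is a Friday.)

26 April 2016

April 2016 begins on a Friday, so the first Tuesday is April 5 (4 days later).
The 4th Tuesday is 3 weeks later: 5 + 21 = 26.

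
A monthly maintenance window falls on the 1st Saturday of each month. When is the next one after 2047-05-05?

May 2047 starts on a Wednesday, so its 1st Saturday is 2047-05-04 (3 days in).
That is not after 2047-05-05, so look at June 2047.
June 2047 starts on a Saturday, so its 1st Saturday is 2047-06-01.

2047-06-01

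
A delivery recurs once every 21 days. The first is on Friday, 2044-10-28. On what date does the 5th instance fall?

The 5th occurrence is 4 intervals after the first: 4 × 21 = 84 days after 2044-10-28.
October has 31 days — 3 days to the end of October leaves 81.
November has 30 days (51 left).
December has 31 days (20 left).
20 days into January → 2045-01-20.

2045-01-20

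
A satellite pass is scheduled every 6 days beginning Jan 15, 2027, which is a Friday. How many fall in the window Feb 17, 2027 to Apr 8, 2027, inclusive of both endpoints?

Occurrences land 6·i days after Jan 15, 2027 for i = 0, 1, 2, …
Feb 17, 2027 is 33 days after the start; 33 ÷ 6 = 5 remainder 3; since the remainder is 3, round up to i = 6. First occurrence in the window: #7 on Feb 20, 2027 (6×6 = 36 days in).
Apr 8, 2027 is 83 days after the start; 83 ÷ 6 = 13 remainder 5. Last occurrence in the window: #14 on Apr 3, 2027.
Occurrences #7 through #14: 8 in total.

8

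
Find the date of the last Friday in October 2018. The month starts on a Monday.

26 October 2018

October 2018 begins on a Monday, so the first Friday is October 5 (4 days later).
October 2018 has 31 days. Adding weeks: 5, 12, 19, 26 — the last one ≤ 31 is the 26th.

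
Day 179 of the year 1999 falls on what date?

Jan has 31 days (179 − 31 = 148 remain).
Feb has 28 days (148 − 28 = 120 remain).
Mar has 31 days (120 − 31 = 89 remain).
Apr has 30 days (89 − 30 = 59 remain).
May has 31 days (59 − 31 = 28 remain).
28 into Jun → Jun 28.

Jun 28, 1999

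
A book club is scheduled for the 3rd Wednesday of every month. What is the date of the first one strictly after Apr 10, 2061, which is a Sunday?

Apr 2061 starts on a Friday; its first Wednesday is the 6th, so the 3rd Wednesday is the 20th — Apr 20, 2061.
Apr 20, 2061 is after Apr 10, 2061, so that is the next one.

Apr 20, 2061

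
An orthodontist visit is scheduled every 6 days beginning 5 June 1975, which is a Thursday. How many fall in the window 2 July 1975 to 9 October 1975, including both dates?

Occurrences land 6·i days after 5 June 1975 for i = 0, 1, 2, …
2 July 1975 is 27 days after the start; 27 ÷ 6 = 4 remainder 3; since the remainder is 3, round up to i = 5. First occurrence in the window: #6 on 5 July 1975 (5×6 = 30 days in).
9 October 1975 is 126 days after the start; 126 ÷ 6 = 21 remainder 0. Last occurrence in the window: #22 on 9 October 1975.
Occurrences #6 through #22: 17 in total.

17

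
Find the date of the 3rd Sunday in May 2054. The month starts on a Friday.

May 17, 2054

May 2054 begins on a Friday, so the first Sunday is May 3 (2 days later).
The 3rd Sunday is 2 weeks later: 3 + 14 = 17.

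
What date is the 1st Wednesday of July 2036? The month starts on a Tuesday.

2036-07-02

July 2036 begins on a Tuesday, so the first Wednesday is July 2 (1 day later).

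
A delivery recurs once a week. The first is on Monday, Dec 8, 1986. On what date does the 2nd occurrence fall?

The 2nd occurrence is 1 interval after the first: 1 × 7 = 7 days after Dec 8, 1986.
7 days later is Dec 15, 1986.

Dec 15, 1986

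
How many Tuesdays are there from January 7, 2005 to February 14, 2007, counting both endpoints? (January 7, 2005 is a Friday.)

January 7, 2005 is a Friday; the first Tuesday on or after it is January 11, 2005 (4 days later).
From January 11, 2005 to February 14, 2007: 354 + 365 + 45 = 764 days (rest of 2005, 2006, to February 14, 2007 in 2007).
764 ÷ 7 = 109 full weeks with remainder 1, so 109 more Tuesdays after the first → 110.

110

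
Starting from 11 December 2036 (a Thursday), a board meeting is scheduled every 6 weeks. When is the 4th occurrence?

16 April 2037

The 4th occurrence is 3 intervals after the first: 3 × 42 = 126 days after 11 December 2036.
December has 31 days — 20 days to the end of December leaves 106.
January has 31 days (75 left).
February has 28 days (47 left).
March has 31 days (16 left).
16 days into April → 16 April 2037.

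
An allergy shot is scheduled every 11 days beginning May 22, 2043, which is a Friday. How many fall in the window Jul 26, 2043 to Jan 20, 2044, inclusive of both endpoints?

17

Occurrences land 11·i days after May 22, 2043 for i = 0, 1, 2, …
Jul 26, 2043 is 65 days after the start; 65 ÷ 11 = 5 remainder 10; since the remainder is 10, round up to i = 6. First occurrence in the window: #7 on Jul 27, 2043 (6×11 = 66 days in).
Jan 20, 2044 is 243 days after the start; 243 ÷ 11 = 22 remainder 1. Last occurrence in the window: #23 on Jan 19, 2044.
Occurrences #7 through #23: 17 in total.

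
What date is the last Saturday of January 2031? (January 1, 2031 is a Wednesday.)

January 2031 begins on a Wednesday, so the first Saturday is January 4 (3 days later).
January 2031 has 31 days. Adding weeks: 4, 11, 18, 25 — the last one ≤ 31 is the 25th.

25 January 2031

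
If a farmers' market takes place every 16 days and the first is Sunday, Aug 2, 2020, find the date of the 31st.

Nov 25, 2021

The 31st occurrence is 30 intervals after the first: 30 × 16 = 480 days after Aug 2, 2020.
Aug has 31 days — 29 days to the end of Aug leaves 451.
From end of Aug to end of 2020 is 122 days (329 left).
Jan has 31 days (298 left).
Feb has 28 days (270 left).
Mar has 31 days (239 left).
Apr has 30 days (209 left).
May has 31 days (178 left).
Jun has 30 days (148 left).
Jul has 31 days (117 left).
Aug has 31 days (86 left).
Sep has 30 days (56 left).
Oct has 31 days (25 left).
25 days into Nov → Nov 25, 2021.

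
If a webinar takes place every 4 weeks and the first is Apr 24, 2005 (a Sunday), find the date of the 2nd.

May 22, 2005

The 2nd occurrence is 1 interval after the first: 1 × 28 = 28 days after Apr 24, 2005.
Apr has 30 days — 6 days to the end of Apr leaves 22.
22 days into May → May 22, 2005.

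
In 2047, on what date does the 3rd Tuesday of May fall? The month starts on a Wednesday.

May 2047 begins on a Wednesday, so the first Tuesday is May 7 (6 days later).
The 3rd Tuesday is 2 weeks later: 7 + 14 = 21.

May 21, 2047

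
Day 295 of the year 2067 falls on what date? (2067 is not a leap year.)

Oct 22, 2067

Jan has 31 days (295 − 31 = 264 remain).
Feb has 28 days (264 − 28 = 236 remain).
Mar has 31 days (236 − 31 = 205 remain).
Apr has 30 days (205 − 30 = 175 remain).
May has 31 days (175 − 31 = 144 remain).
Jun has 30 days (144 − 30 = 114 remain).
Jul has 31 days (114 − 31 = 83 remain).
Aug has 31 days (83 − 31 = 52 remain).
Sep has 30 days (52 − 30 = 22 remain).
22 into Oct → Oct 22.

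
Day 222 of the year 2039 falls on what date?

10 August 2039

January has 31 days (222 − 31 = 191 remain).
February has 28 days (191 − 28 = 163 remain).
March has 31 days (163 − 31 = 132 remain).
April has 30 days (132 − 30 = 102 remain).
May has 31 days (102 − 31 = 71 remain).
June has 30 days (71 − 30 = 41 remain).
July has 31 days (41 − 31 = 10 remain).
10 into August → August 10.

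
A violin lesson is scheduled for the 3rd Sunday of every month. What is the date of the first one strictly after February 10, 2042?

February 16, 2042

February 2042 starts on a Saturday; its first Sunday is the 2nd, so the 3rd Sunday is the 16th — February 16, 2042.
February 16, 2042 is after February 10, 2042, so that is the next one.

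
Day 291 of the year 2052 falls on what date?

Oct 17, 2052

Jan has 31 days (291 − 31 = 260 remain).
Feb has 29 days (260 − 29 = 231 remain).
Mar has 31 days (231 − 31 = 200 remain).
Apr has 30 days (200 − 30 = 170 remain).
May has 31 days (170 − 31 = 139 remain).
Jun has 30 days (139 − 30 = 109 remain).
Jul has 31 days (109 − 31 = 78 remain).
Aug has 31 days (78 − 31 = 47 remain).
Sep has 30 days (47 − 30 = 17 remain).
17 into Oct → Oct 17.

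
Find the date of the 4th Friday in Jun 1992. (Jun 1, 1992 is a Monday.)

Jun 1992 begins on a Monday, so the first Friday is Jun 5 (4 days later).
The 4th Friday is 3 weeks later: 5 + 21 = 26.

Jun 26, 1992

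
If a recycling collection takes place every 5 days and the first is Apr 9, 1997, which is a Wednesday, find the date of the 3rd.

The 3rd occurrence is 2 intervals after the first: 2 × 5 = 10 days after Apr 9, 1997.
10 days later is Apr 19, 1997.

Apr 19, 1997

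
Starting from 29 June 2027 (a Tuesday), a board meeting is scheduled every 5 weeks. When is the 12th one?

18 July 2028

The 12th occurrence is 11 intervals after the first: 11 × 35 = 385 days after 29 June 2027.
June has 30 days — 1 day to the end of June leaves 384.
July has 31 days (353 left).
August has 31 days (322 left).
September has 30 days (292 left).
October has 31 days (261 left).
November has 30 days (231 left).
December has 31 days (200 left).
January has 31 days (169 left).
February has 29 days (140 left).
March has 31 days (109 left).
April has 30 days (79 left).
May has 31 days (48 left).
June has 30 days (18 left).
18 days into July → 18 July 2028.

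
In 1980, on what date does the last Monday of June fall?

30 June 1980

The first Monday of June 1980 is June 2.
June 1980 has 30 days. Adding weeks: 2, 9, 16, 23, 30 — the last one ≤ 30 is the 30th.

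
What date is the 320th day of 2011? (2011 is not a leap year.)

16 November 2011

January has 31 days (320 − 31 = 289 remain).
February has 28 days (289 − 28 = 261 remain).
March has 31 days (261 − 31 = 230 remain).
April has 30 days (230 − 30 = 200 remain).
May has 31 days (200 − 31 = 169 remain).
June has 30 days (169 − 30 = 139 remain).
July has 31 days (139 − 31 = 108 remain).
August has 31 days (108 − 31 = 77 remain).
September has 30 days (77 − 30 = 47 remain).
October has 31 days (47 − 31 = 16 remain).
16 into November → November 16.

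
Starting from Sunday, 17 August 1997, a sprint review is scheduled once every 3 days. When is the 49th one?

The 49th occurrence is 48 intervals after the first: 48 × 3 = 144 days after 17 August 1997.
August has 31 days — 14 days to the end of August leaves 130.
September has 30 days (100 left).
October has 31 days (69 left).
November has 30 days (39 left).
December has 31 days (8 left).
8 days into January → 8 January 1998.

8 January 1998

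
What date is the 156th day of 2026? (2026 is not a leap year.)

5 June 2026

January has 31 days (156 − 31 = 125 remain).
February has 28 days (125 − 28 = 97 remain).
March has 31 days (97 − 31 = 66 remain).
April has 30 days (66 − 30 = 36 remain).
May has 31 days (36 − 31 = 5 remain).
5 into June → June 5.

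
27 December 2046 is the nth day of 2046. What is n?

361

Days in months before December: 31 + 28 + 31 + 30 + 31 + 30 + 31 + 31 + 30 + 31 + 30 = 334.
Plus 27 days into December → day 361.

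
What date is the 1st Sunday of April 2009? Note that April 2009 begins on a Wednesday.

April 5, 2009

April 2009 begins on a Wednesday, so the first Sunday is April 5 (4 days later).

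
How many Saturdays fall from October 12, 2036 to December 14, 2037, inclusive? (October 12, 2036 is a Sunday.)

61

October 12, 2036 is a Sunday; the first Saturday on or after it is October 18, 2036 (6 days later).
From October 18, 2036 to December 14, 2037: 74 + 348 = 422 days (rest of 2036, to December 14, 2037 in 2037).
422 ÷ 7 = 60 full weeks with remainder 2, so 60 more Saturdays after the first → 61.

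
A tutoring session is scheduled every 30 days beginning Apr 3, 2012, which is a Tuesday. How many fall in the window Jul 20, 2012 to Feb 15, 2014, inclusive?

19

Occurrences land 30·i days after Apr 3, 2012 for i = 0, 1, 2, …
Jul 20, 2012 is 108 days after the start; 108 ÷ 30 = 3 remainder 18; since the remainder is 18, round up to i = 4. First occurrence in the window: #5 on Aug 1, 2012 (4×30 = 120 days in).
Feb 15, 2014 is 683 days after the start; 683 ÷ 30 = 22 remainder 23. Last occurrence in the window: #23 on Jan 23, 2014.
Occurrences #5 through #23: 19 in total.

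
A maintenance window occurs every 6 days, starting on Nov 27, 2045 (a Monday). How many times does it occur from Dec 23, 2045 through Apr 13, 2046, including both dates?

18

Occurrences land 6·i days after Nov 27, 2045 for i = 0, 1, 2, …
Dec 23, 2045 is 26 days after the start; 26 ÷ 6 = 4 remainder 2; since the remainder is 2, round up to i = 5. First occurrence in the window: #6 on Dec 27, 2045 (5×6 = 30 days in).
Apr 13, 2046 is 137 days after the start; 137 ÷ 6 = 22 remainder 5. Last occurrence in the window: #23 on Apr 8, 2046.
Occurrences #6 through #23: 18 in total.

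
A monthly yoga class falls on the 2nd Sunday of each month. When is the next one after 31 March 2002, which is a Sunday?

14 April 2002

March 2002 starts on a Friday; its first Sunday is the 3rd, so the 2nd Sunday is the 10th — 10 March 2002.
That is not after 31 March 2002, so look at April 2002.
April 2002 starts on a Monday; its first Sunday is the 7th, so the 2nd Sunday is the 14th — 14 April 2002.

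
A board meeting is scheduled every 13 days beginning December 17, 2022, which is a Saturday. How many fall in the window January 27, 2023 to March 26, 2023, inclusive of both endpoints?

Occurrences land 13·i days after December 17, 2022 for i = 0, 1, 2, …
January 27, 2023 is 41 days after the start; 41 ÷ 13 = 3 remainder 2; since the remainder is 2, round up to i = 4. First occurrence in the window: #5 on February 7, 2023 (4×13 = 52 days in).
March 26, 2023 is 99 days after the start; 99 ÷ 13 = 7 remainder 8. Last occurrence in the window: #8 on March 18, 2023.
Occurrences #5 through #8: 4 in total.

4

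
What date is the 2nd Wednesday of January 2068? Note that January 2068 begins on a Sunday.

January 2068 begins on a Sunday, so the first Wednesday is January 4 (3 days later).
The 2nd Wednesday is 1 weeks later: 4 + 7 = 11.

11 January 2068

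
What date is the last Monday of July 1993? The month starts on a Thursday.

July 1993 begins on a Thursday, so the first Monday is July 5 (4 days later).
July 1993 has 31 days. Adding weeks: 5, 12, 19, 26 — the last one ≤ 31 is the 26th.

26 July 1993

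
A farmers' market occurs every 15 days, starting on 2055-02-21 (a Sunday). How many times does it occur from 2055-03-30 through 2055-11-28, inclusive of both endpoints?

Occurrences land 15·i days after 2055-02-21 for i = 0, 1, 2, …
2055-03-30 is 37 days after the start; 37 ÷ 15 = 2 remainder 7; since the remainder is 7, round up to i = 3. First occurrence in the window: #4 on 2055-04-07 (3×15 = 45 days in).
2055-11-28 is 280 days after the start; 280 ÷ 15 = 18 remainder 10. Last occurrence in the window: #19 on 2055-11-18.
Occurrences #4 through #19: 16 in total.

16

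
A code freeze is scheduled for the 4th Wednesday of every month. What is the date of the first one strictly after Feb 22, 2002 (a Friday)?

Feb 2002 starts on a Friday; its first Wednesday is the 6th, so the 4th Wednesday is the 27th — Feb 27, 2002.
Feb 27, 2002 is after Feb 22, 2002, so that is the next one.

Feb 27, 2002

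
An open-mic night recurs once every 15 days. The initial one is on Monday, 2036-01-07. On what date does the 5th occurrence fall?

The 5th occurrence is 4 intervals after the first: 4 × 15 = 60 days after 2036-01-07.
January has 31 days — 24 days to the end of January leaves 36.
February has 29 days (7 left).
7 days into March → 2036-03-07.

2036-03-07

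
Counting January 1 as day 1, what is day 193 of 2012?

Jan has 31 days (193 − 31 = 162 remain).
Feb has 29 days (162 − 29 = 133 remain).
Mar has 31 days (133 − 31 = 102 remain).
Apr has 30 days (102 − 30 = 72 remain).
May has 31 days (72 − 31 = 41 remain).
Jun has 30 days (41 − 30 = 11 remain).
11 into Jul → Jul 11.

Jul 11, 2012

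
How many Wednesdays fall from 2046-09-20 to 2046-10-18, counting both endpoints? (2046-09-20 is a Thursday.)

4

2046-09-20 is a Thursday; the first Wednesday on or after it is 2046-09-26 (6 days later).
From 2046-09-26 to 2046-10-18: 4 + 18 = 22 days (rest of September, October).
22 ÷ 7 = 3 full weeks with remainder 1, so 3 more Wednesdays after the first → 4.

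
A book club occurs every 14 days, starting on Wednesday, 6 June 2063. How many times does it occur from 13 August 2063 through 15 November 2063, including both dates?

Occurrences land 14·i days after 6 June 2063 for i = 0, 1, 2, …
13 August 2063 is 68 days after the start; 68 ÷ 14 = 4 remainder 12; since the remainder is 12, round up to i = 5. First occurrence in the window: #6 on 15 August 2063 (5×14 = 70 days in).
15 November 2063 is 162 days after the start; 162 ÷ 14 = 11 remainder 8. Last occurrence in the window: #12 on 7 November 2063.
Occurrences #6 through #12: 7 in total.

7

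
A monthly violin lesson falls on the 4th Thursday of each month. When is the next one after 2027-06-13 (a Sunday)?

2027-06-24

June 2027 starts on a Tuesday; its first Thursday is the 3rd, so the 4th Thursday is the 24th — 2027-06-24.
2027-06-24 is after 2027-06-13, so that is the next one.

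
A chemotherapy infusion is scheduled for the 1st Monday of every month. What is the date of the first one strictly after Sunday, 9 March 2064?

7 April 2064

March 2064 starts on a Saturday, so its 1st Monday is 3 March 2064 (2 days in).
That is not after 9 March 2064, so look at April 2064.
April 2064 starts on a Tuesday, so its 1st Monday is 7 April 2064 (6 days in).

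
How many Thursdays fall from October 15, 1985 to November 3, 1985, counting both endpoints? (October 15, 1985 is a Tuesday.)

3

October 15, 1985 is a Tuesday; the first Thursday on or after it is October 17, 1985 (2 days later).
From October 17, 1985 to November 3, 1985: 14 + 3 = 17 days (rest of October, November).
17 ÷ 7 = 2 full weeks with remainder 3, so 2 more Thursdays after the first → 3.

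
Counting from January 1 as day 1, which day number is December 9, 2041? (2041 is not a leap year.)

Days in months before December: 31 + 28 + 31 + 30 + 31 + 30 + 31 + 31 + 30 + 31 + 30 = 334.
Plus 9 days into December → day 343.

343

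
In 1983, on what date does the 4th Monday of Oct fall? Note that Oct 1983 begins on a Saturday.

Oct 1983 begins on a Saturday, so the first Monday is Oct 3 (2 days later).
The 4th Monday is 3 weeks later: 3 + 21 = 24.

Oct 24, 1983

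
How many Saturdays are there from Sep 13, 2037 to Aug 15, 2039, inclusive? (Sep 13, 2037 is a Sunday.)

Sep 13, 2037 is a Sunday; the first Saturday on or after it is Sep 19, 2037 (6 days later).
From Sep 19, 2037 to Aug 15, 2039: 103 + 365 + 227 = 695 days (rest of 2037, 2038, to Aug 15, 2039 in 2039).
695 ÷ 7 = 99 full weeks with remainder 2, so 99 more Saturdays after the first → 100.

100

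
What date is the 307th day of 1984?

2 November 1984

January has 31 days (307 − 31 = 276 remain).
February has 29 days (276 − 29 = 247 remain).
March has 31 days (247 − 31 = 216 remain).
April has 30 days (216 − 30 = 186 remain).
May has 31 days (186 − 31 = 155 remain).
June has 30 days (155 − 30 = 125 remain).
July has 31 days (125 − 31 = 94 remain).
August has 31 days (94 − 31 = 63 remain).
September has 30 days (63 − 30 = 33 remain).
October has 31 days (33 − 31 = 2 remain).
2 into November → November 2.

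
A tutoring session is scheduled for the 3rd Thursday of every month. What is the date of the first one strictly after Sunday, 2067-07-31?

2067-08-18

July 2067 starts on a Friday; its first Thursday is the 7th, so the 3rd Thursday is the 21st — 2067-07-21.
That is not after 2067-07-31, so look at August 2067.
August 2067 starts on a Monday; its first Thursday is the 4th, so the 3rd Thursday is the 18th — 2067-08-18.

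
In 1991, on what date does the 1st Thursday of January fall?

January 1991 begins on a Tuesday, so the first Thursday is January 3 (2 days later).

1991-01-03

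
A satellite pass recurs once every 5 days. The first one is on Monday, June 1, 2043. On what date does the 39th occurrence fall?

December 8, 2043

The 39th occurrence is 38 intervals after the first: 38 × 5 = 190 days after June 1, 2043.
June has 30 days — 29 days to the end of June leaves 161.
July has 31 days (130 left).
August has 31 days (99 left).
September has 30 days (69 left).
October has 31 days (38 left).
November has 30 days (8 left).
8 days into December → December 8, 2043.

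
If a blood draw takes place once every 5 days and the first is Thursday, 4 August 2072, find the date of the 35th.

21 January 2073

The 35th occurrence is 34 intervals after the first: 34 × 5 = 170 days after 4 August 2072.
August has 31 days — 27 days to the end of August leaves 143.
September has 30 days (113 left).
October has 31 days (82 left).
November has 30 days (52 left).
December has 31 days (21 left).
21 days into January → 21 January 2073.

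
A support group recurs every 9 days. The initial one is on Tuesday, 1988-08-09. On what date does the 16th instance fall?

1988-12-22

The 16th occurrence is 15 intervals after the first: 15 × 9 = 135 days after 1988-08-09.
August has 31 days — 22 days to the end of August leaves 113.
September has 30 days (83 left).
October has 31 days (52 left).
November has 30 days (22 left).
22 days into December → 1988-12-22.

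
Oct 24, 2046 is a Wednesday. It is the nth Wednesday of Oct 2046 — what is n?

4th

Day 24 falls in week ⌈24/7⌉ of the month.
Days 1–7 hold the 1st Wednesday, 8–14 the 2nd, 15–21 the 3rd, 22–28 the 4th, 29–31 the 5th.
24 is in the range for the 4th.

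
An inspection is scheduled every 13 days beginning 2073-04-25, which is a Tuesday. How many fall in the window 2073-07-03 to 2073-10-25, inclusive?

9

Occurrences land 13·i days after 2073-04-25 for i = 0, 1, 2, …
2073-07-03 is 69 days after the start; 69 ÷ 13 = 5 remainder 4; since the remainder is 4, round up to i = 6. First occurrence in the window: #7 on 2073-07-12 (6×13 = 78 days in).
2073-10-25 is 183 days after the start; 183 ÷ 13 = 14 remainder 1. Last occurrence in the window: #15 on 2073-10-24.
Occurrences #7 through #15: 9 in total.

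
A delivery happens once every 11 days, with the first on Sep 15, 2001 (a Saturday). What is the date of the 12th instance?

The 12th occurrence is 11 intervals after the first: 11 × 11 = 121 days after Sep 15, 2001.
Sep has 30 days — 15 days to the end of Sep leaves 106.
Oct has 31 days (75 left).
Nov has 30 days (45 left).
Dec has 31 days (14 left).
14 days into Jan → Jan 14, 2002.

Jan 14, 2002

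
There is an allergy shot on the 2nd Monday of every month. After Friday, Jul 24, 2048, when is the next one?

Aug 10, 2048

Jul 2048 starts on a Wednesday; its first Monday is the 6th, so the 2nd Monday is the 13th — Jul 13, 2048.
That is not after Jul 24, 2048, so look at Aug 2048.
Aug 2048 starts on a Saturday; its first Monday is the 3rd, so the 2nd Monday is the 10th — Aug 10, 2048.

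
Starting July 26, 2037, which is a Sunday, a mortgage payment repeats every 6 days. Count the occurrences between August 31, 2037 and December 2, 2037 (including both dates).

16

Occurrences land 6·i days after July 26, 2037 for i = 0, 1, 2, …
August 31, 2037 is 36 days after the start; 36 ÷ 6 = 6 remainder 0. First occurrence in the window: #7 on August 31, 2037 (6×6 = 36 days in).
December 2, 2037 is 129 days after the start; 129 ÷ 6 = 21 remainder 3. Last occurrence in the window: #22 on November 29, 2037.
Occurrences #7 through #22: 16 in total.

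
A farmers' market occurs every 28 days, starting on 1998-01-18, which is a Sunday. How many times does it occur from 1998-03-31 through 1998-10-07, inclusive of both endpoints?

7

Occurrences land 28·i days after 1998-01-18 for i = 0, 1, 2, …
1998-03-31 is 72 days after the start; 72 ÷ 28 = 2 remainder 16; since the remainder is 16, round up to i = 3. First occurrence in the window: #4 on 1998-04-12 (3×28 = 84 days in).
1998-10-07 is 262 days after the start; 262 ÷ 28 = 9 remainder 10. Last occurrence in the window: #10 on 1998-09-27.
Occurrences #4 through #10: 7 in total.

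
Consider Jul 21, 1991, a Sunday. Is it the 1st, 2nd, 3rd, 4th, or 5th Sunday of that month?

Day 21 falls in week ⌈21/7⌉ of the month.
Days 1–7 hold the 1st Sunday, 8–14 the 2nd, 15–21 the 3rd, 22–28 the 4th, 29–31 the 5th.
21 is in the range for the 3rd.

3rd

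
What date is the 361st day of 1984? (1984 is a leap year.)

26 December 1984

January has 31 days (361 − 31 = 330 remain).
February has 29 days (330 − 29 = 301 remain).
March has 31 days (301 − 31 = 270 remain).
April has 30 days (270 − 30 = 240 remain).
May has 31 days (240 − 31 = 209 remain).
June has 30 days (209 − 30 = 179 remain).
July has 31 days (179 − 31 = 148 remain).
August has 31 days (148 − 31 = 117 remain).
September has 30 days (117 − 30 = 87 remain).
October has 31 days (87 − 31 = 56 remain).
November has 30 days (56 − 30 = 26 remain).
26 into December → December 26.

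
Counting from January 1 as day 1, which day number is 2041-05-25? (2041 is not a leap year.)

145

Days in months before May: 31 + 28 + 31 + 30 = 120.
Plus 25 days into May → day 145.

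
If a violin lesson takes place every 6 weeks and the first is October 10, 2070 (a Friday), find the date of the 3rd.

The 3rd occurrence is 2 intervals after the first: 2 × 42 = 84 days after October 10, 2070.
October has 31 days — 21 days to the end of October leaves 63.
November has 30 days (33 left).
December has 31 days (2 left).
2 days into January → January 2, 2071.

January 2, 2071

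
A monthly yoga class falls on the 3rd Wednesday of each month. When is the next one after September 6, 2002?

September 18, 2002

September 2002 starts on a Sunday; its first Wednesday is the 4th, so the 3rd Wednesday is the 18th — September 18, 2002.
September 18, 2002 is after September 6, 2002, so that is the next one.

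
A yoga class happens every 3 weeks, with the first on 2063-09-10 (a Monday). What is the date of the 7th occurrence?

2064-01-14

The 7th occurrence is 6 intervals after the first: 6 × 21 = 126 days after 2063-09-10.
September has 30 days — 20 days to the end of September leaves 106.
October has 31 days (75 left).
November has 30 days (45 left).
December has 31 days (14 left).
14 days into January → 2064-01-14.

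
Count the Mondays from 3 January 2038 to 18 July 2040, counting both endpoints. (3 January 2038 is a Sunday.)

133

3 January 2038 is a Sunday; the first Monday on or after it is 4 January 2038 (1 day later).
From 4 January 2038 to 18 July 2040: 361 + 365 + 200 = 926 days (rest of 2038, 2039, to 18 July 2040 in 2040).
926 ÷ 7 = 132 full weeks with remainder 2, so 132 more Mondays after the first → 133.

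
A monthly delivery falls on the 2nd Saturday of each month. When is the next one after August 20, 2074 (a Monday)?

September 8, 2074

August 2074 starts on a Wednesday; its first Saturday is the 4th, so the 2nd Saturday is the 11th — August 11, 2074.
That is not after August 20, 2074, so look at September 2074.
September 2074 starts on a Saturday; its first Saturday is the 1st, so the 2nd Saturday is the 8th — September 8, 2074.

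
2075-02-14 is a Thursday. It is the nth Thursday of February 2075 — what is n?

Day 14 falls in week ⌈14/7⌉ of the month.
Days 1–7 hold the 1st Thursday, 8–14 the 2nd, 15–21 the 3rd, 22–28 the 4th, 29–31 the 5th.
14 is in the range for the 2nd.

2nd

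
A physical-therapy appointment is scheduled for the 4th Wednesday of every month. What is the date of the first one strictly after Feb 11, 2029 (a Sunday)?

Feb 2029 starts on a Thursday; its first Wednesday is the 7th, so the 4th Wednesday is the 28th — Feb 28, 2029.
Feb 28, 2029 is after Feb 11, 2029, so that is the next one.

Feb 28, 2029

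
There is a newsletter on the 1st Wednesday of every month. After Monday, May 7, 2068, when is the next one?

June 6, 2068

May 2068 starts on a Tuesday, so its 1st Wednesday is May 2, 2068 (1 day in).
That is not after May 7, 2068, so look at June 2068.
June 2068 starts on a Friday, so its 1st Wednesday is June 6, 2068 (5 days in).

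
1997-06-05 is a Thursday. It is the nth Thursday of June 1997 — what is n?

1st

Day 5 falls in week ⌈5/7⌉ of the month.
Days 1–7 hold the 1st Thursday, 8–14 the 2nd, 15–21 the 3rd, 22–28 the 4th, 29–31 the 5th.
5 is in the range for the 1st.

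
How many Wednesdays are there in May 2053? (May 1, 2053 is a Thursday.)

4

May 1, 2053 is a Thursday; the first Wednesday on or after it is May 7, 2053 (6 days later).
From May 7, 2053 to May 31, 2053 is 31 − 7 = 24 days.
24 ÷ 7 = 3 full weeks with remainder 3, so 3 more Wednesdays after the first → 4.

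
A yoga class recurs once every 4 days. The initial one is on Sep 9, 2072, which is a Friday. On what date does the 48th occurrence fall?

The 48th occurrence is 47 intervals after the first: 47 × 4 = 188 days after Sep 9, 2072.
Sep has 30 days — 21 days to the end of Sep leaves 167.
Oct has 31 days (136 left).
Nov has 30 days (106 left).
Dec has 31 days (75 left).
Jan has 31 days (44 left).
Feb has 28 days (16 left).
16 days into Mar → Mar 16, 2073.

Mar 16, 2073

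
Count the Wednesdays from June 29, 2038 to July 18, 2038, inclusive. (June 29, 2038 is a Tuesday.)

3

June 29, 2038 is a Tuesday; the first Wednesday on or after it is June 30, 2038 (1 day later).
From June 30, 2038 to July 18, 2038: 0 + 18 = 18 days (rest of June, July).
18 ÷ 7 = 2 full weeks with remainder 4, so 2 more Wednesdays after the first → 3.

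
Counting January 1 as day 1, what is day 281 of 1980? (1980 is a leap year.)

January has 31 days (281 − 31 = 250 remain).
February has 29 days (250 − 29 = 221 remain).
March has 31 days (221 − 31 = 190 remain).
April has 30 days (190 − 30 = 160 remain).
May has 31 days (160 − 31 = 129 remain).
June has 30 days (129 − 30 = 99 remain).
July has 31 days (99 − 31 = 68 remain).
August has 31 days (68 − 31 = 37 remain).
September has 30 days (37 − 30 = 7 remain).
7 into October → October 7.

October 7, 1980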